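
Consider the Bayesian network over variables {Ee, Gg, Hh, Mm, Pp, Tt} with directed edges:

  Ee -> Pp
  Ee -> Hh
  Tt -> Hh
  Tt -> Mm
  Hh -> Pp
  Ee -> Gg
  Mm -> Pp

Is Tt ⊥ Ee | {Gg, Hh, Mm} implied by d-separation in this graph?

There are 4 undirected paths between Tt and Ee; checking each against the conditioning set {Gg, Hh, Mm}:
  1. Tt → Hh → Pp ← Ee — Hh:chain[blocks]; Pp:collider[blocks] ⇒ blocked
  2. Tt → Hh ← Ee — Hh:collider[open] ⇒ active
  3. Tt → Mm → Pp ← Ee — Mm:chain[blocks]; Pp:collider[blocks] ⇒ blocked
  4. Tt → Mm → Pp ← Hh ← Ee — Mm:chain[blocks]; Pp:collider[blocks]; Hh:chain[blocks] ⇒ blocked
At least one path is unblocked, so d-separation fails.

No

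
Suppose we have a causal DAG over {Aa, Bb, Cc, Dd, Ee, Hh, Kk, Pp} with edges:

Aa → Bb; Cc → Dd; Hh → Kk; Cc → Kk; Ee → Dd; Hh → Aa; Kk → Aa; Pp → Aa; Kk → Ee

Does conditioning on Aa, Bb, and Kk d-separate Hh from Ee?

Yes

4 paths connect Hh and Ee; each must be blocked for d-separation to hold:
Path 1: Hh → Aa ← Kk ← Cc → Dd ← Ee
  Kk is a chain here and Kk is conditioned on, so the path is blocked at Kk.
Path 2: Hh → Aa ← Kk → Ee
  Kk is a fork here and Kk is conditioned on, so the path is blocked at Kk.
Path 3: Hh → Kk ← Cc → Dd ← Ee
  Dd is a collider here and neither Dd nor any of its descendants is conditioned on, so the collider stays closed — the path is blocked at Dd.
Path 4: Hh → Kk → Ee
  Kk is a chain here and Kk is conditioned on, so the path is blocked at Kk.
Since every path is blocked, d-separation holds.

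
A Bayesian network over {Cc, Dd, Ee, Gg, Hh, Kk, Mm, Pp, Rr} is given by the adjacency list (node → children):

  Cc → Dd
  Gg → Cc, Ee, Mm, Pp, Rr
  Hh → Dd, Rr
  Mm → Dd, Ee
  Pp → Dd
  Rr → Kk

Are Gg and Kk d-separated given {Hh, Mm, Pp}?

No

There are 5 undirected paths between Gg and Kk; checking each against the conditioning set {Hh, Mm, Pp}:
Path 1: Gg → Pp → Dd ← Hh → Rr → Kk
  Pp is a chain here and Pp is conditioned on, so the path is blocked at Pp.
Path 2: Gg → Cc → Dd ← Hh → Rr → Kk
  Dd is a collider here and neither Dd nor any of its descendants is conditioned on, so the collider stays closed — the path is blocked at Dd.
Path 3: Gg → Ee ← Mm → Dd ← Hh → Rr → Kk
  Ee is a collider here and neither Ee nor any of its descendants is conditioned on, so the collider stays closed — the path is blocked at Ee.
Path 4: Gg → Rr → Kk
  Rr is a chain and Rr is not conditioned on — no node blocks this path, so it is active.
Path 5: Gg → Mm → Dd ← Hh → Rr → Kk
  Mm is a chain here and Mm is conditioned on, so the path is blocked at Mm.
Since the path Gg → Rr → Kk is active, Gg and Kk are not d-separated given {Hh, Mm, Pp}.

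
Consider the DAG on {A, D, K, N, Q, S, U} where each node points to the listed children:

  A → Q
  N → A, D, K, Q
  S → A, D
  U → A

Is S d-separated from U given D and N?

Yes — S and U are d-separated given {D, N}.

Enumerating the 3 paths from S to U and testing each for blocking by {D, N}:
Path 1: S → D ← N → Q ← A ← U
  N is a fork here and N is conditioned on, so the path is blocked at N.
Path 2: S → D ← N → A ← U
  N is a fork here and N is conditioned on, so the path is blocked at N.
Path 3: S → A ← U
  A is a collider here and neither A nor any of its descendants is conditioned on, so the collider stays closed — the path is blocked at A.
Every path is blocked, so S and U are d-separated given {D, N}.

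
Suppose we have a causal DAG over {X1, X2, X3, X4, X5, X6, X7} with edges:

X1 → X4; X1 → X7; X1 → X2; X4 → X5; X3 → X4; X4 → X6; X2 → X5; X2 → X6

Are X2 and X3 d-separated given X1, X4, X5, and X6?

Enumerating the 3 paths from X2 to X3 and testing each for blocking by {X1, X4, X5, X6}:
Path 1: X2 ← X1 → X4 ← X3
  X1 is a fork here and X1 is conditioned on, so the path is blocked at X1.
Path 2: X2 → X5 ← X4 ← X3
  X4 is a chain here and X4 is conditioned on, so the path is blocked at X4.
Path 3: X2 → X6 ← X4 ← X3
  X4 is a chain here and X4 is conditioned on, so the path is blocked at X4.
Every path is blocked, so X2 and X3 are d-separated given {X1, X4, X5, X6}.

Yes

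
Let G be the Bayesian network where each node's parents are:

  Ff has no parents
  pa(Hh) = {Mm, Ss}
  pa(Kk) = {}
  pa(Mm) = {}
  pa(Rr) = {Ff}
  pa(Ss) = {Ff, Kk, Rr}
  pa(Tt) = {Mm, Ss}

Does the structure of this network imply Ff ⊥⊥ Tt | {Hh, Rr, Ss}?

There are 4 undirected paths between Ff and Tt; checking each against the conditioning set {Hh, Rr, Ss}:
Path 1: Ff → Rr → Ss → Hh ← Mm → Tt
  Rr is a chain here and Rr is conditioned on, so the path is blocked at Rr.
Path 2: Ff → Rr → Ss → Tt
  Rr is a chain here and Rr is conditioned on, so the path is blocked at Rr.
Path 3: Ff → Ss → Hh ← Mm → Tt
  Ss is a chain here and Ss is conditioned on, so the path is blocked at Ss.
Path 4: Ff → Ss → Tt
  Ss is a chain here and Ss is conditioned on, so the path is blocked at Ss.
Every path is blocked, so Ff and Tt are d-separated given {Hh, Rr, Ss}.

Yes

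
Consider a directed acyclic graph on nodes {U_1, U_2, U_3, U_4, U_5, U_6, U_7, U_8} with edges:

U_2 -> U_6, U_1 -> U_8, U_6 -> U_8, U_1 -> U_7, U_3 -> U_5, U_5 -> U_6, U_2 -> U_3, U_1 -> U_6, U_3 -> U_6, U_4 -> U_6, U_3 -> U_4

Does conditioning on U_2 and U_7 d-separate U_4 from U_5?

Enumerating the 6 paths from U_4 to U_5 and testing each for blocking by {U_2, U_7}:
Path 1: U_4 → U_6 ← U_2 → U_3 → U_5
  U_6 is a collider here and neither U_6 nor any of its descendants is conditioned on, so the collider stays closed — the path is blocked at U_6.
Path 2: U_4 → U_6 ← U_3 → U_5
  U_6 is a collider here and neither U_6 nor any of its descendants is conditioned on, so the collider stays closed — the path is blocked at U_6.
Path 3: U_4 → U_6 ← U_5
  U_6 is a collider here and neither U_6 nor any of its descendants is conditioned on, so the collider stays closed — the path is blocked at U_6.
Path 4: U_4 ← U_3 ← U_2 → U_6 ← U_5
  U_2 is a fork here and U_2 is conditioned on, so the path is blocked at U_2.
Path 5: U_4 ← U_3 → U_6 ← U_5
  U_6 is a collider here and neither U_6 nor any of its descendants is conditioned on, so the collider stays closed — the path is blocked at U_6.
Path 6: U_4 ← U_3 → U_5
  U_3 is a fork and U_3 is not conditioned on — no node blocks this path, so it is active.
Because an active path exists, U_4 and U_5 are not d-separated.

No — U_4 and U_5 are not d-separated given {U_2, U_7}.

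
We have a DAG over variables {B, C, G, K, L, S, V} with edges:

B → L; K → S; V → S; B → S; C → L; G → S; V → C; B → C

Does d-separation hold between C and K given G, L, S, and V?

Enumerating the 3 paths from C to K and testing each for blocking by {G, L, S, V}:
  1. C → L ← B → S ← K — L:collider[open]; B:fork[open]; S:collider[open] ⇒ active
  2. C ← B → S ← K — B:fork[open]; S:collider[open] ⇒ active
  3. C ← V → S ← K — V:fork[blocks]; S:collider[open] ⇒ blocked
Because an active path exists, C and K are not d-separated.

No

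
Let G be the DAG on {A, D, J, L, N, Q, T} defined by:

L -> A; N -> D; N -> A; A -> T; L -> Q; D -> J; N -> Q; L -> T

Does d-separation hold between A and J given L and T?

No — A and J are not d-separated given {L, T}.

Enumerating the 3 paths from A to J and testing each for blocking by {L, T}:
Path 1: A ← L → Q ← N → D → J
  L is a fork here and L is conditioned on, so the path is blocked at L.
Path 2: A ← N → D → J
  N is a fork and N is not conditioned on; D is a chain and D is not conditioned on — no node blocks this path, so it is active.
Path 3: A → T ← L → Q ← N → D → J
  L is a fork here and L is conditioned on, so the path is blocked at L.
Because an active path exists, A and J are not d-separated.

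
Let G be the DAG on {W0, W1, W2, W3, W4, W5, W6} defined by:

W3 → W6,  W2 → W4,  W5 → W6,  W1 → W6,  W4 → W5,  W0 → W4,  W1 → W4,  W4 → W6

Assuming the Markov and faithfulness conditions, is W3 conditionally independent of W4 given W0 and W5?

3 paths connect W3 and W4; each must be blocked for d-separation to hold:
Path 1: W3 → W6 ← W1 → W4
  W6 is a collider here and neither W6 nor any of its descendants is conditioned on, so the collider stays closed — the path is blocked at W6.
Path 2: W3 → W6 ← W4
  W6 is a collider here and neither W6 nor any of its descendants is conditioned on, so the collider stays closed — the path is blocked at W6.
Path 3: W3 → W6 ← W5 ← W4
  W6 is a collider here and neither W6 nor any of its descendants is conditioned on, so the collider stays closed — the path is blocked at W6.
Since every path is blocked, d-separation holds.

Yes — W3 and W4 are d-separated given {W0, W5}.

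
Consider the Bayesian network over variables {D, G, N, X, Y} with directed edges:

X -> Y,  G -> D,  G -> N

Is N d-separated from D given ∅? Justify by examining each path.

There is one path between N and D:
Path 1: N ← G → D
  G is a fork and G is not conditioned on — no node blocks this path, so it is active.
Since the path N ← G → D is active, N and D are not d-separated given ∅.

No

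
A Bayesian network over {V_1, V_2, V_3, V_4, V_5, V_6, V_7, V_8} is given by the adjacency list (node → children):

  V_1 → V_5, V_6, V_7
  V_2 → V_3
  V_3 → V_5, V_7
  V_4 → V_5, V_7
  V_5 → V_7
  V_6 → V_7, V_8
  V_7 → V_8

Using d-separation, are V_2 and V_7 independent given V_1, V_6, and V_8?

6 paths connect V_2 and V_7; each must be blocked for d-separation to hold:
Path 1: V_2 → V_3 → V_5 ← V_1 → V_6 → V_8 ← V_7
  V_1 is a fork here and V_1 is conditioned on, so the path is blocked at V_1.
Path 2: V_2 → V_3 → V_5 ← V_1 → V_6 → V_7
  V_1 is a fork here and V_1 is conditioned on, so the path is blocked at V_1.
Path 3: V_2 → V_3 → V_5 ← V_1 → V_7
  V_1 is a fork here and V_1 is conditioned on, so the path is blocked at V_1.
Path 4: V_2 → V_3 → V_5 → V_7
  V_3 is a chain and V_3 is not conditioned on; V_5 is a chain and V_5 is not conditioned on — no node blocks this path, so it is active.
Path 5: V_2 → V_3 → V_5 ← V_4 → V_7
  V_3 is a chain and V_3 is not conditioned on; V_5 is a collider and its descendant V_8 is conditioned on, which opens it; V_4 is a fork and V_4 is not conditioned on — no node blocks this path, so it is active.
Path 6: V_2 → V_3 → V_7
  V_3 is a chain and V_3 is not conditioned on — no node blocks this path, so it is active.
Since the path V_2 → V_3 → V_5 → V_7 is active, V_2 and V_7 are not d-separated given {V_1, V_6, V_8}.

No — V_2 and V_7 are not d-separated given {V_1, V_6, V_8}.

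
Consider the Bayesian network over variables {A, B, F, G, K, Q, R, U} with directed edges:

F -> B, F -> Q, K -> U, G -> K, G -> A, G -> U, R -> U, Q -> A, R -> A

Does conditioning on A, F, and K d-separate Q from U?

3 paths connect Q and U; each must be blocked for d-separation to hold:
  1. Q → A ← R → U — A:collider[open]; R:fork[open] ⇒ active
  2. Q → A ← G → U — A:collider[open]; G:fork[open] ⇒ active
  3. Q → A ← G → K → U — A:collider[open]; G:fork[open]; K:chain[blocks] ⇒ blocked
Since the path Q → A ← R → U is active, Q and U are not d-separated given {A, F, K}.

No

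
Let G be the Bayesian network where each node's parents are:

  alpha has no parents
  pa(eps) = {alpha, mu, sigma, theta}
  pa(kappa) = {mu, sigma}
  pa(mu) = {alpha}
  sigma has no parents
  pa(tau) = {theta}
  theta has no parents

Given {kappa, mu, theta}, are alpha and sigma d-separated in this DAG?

Yes — alpha and sigma are d-separated given {kappa, mu, theta}.

4 paths connect alpha and sigma; each must be blocked for d-separation to hold:
Path 1: alpha → eps ← mu → kappa ← sigma
  eps is a collider here and neither eps nor any of its descendants is conditioned on, so the collider stays closed — the path is blocked at eps.
Path 2: alpha → eps ← sigma
  eps is a collider here and neither eps nor any of its descendants is conditioned on, so the collider stays closed — the path is blocked at eps.
Path 3: alpha → mu → kappa ← sigma
  mu is a chain here and mu is conditioned on, so the path is blocked at mu.
Path 4: alpha → mu → eps ← sigma
  mu is a chain here and mu is conditioned on, so the path is blocked at mu.
All paths are blocked; alpha ⊥ sigma | {kappa, mu, theta} holds.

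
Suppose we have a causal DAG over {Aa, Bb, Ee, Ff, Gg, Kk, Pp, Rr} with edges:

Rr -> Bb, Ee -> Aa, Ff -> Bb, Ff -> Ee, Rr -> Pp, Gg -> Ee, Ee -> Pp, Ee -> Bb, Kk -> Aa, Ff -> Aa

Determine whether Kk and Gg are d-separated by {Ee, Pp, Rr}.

4 paths connect Kk and Gg; each must be blocked for d-separation to hold:
  1. Kk → Aa ← Ff → Bb ← Rr → Pp ← Ee ← Gg — Aa:collider[blocks]; Ff:fork[open]; Bb:collider[blocks]; Rr:fork[blocks]; Pp:collider[open]; Ee:chain[blocks] ⇒ blocked
  2. Kk → Aa ← Ff → Bb ← Ee ← Gg — Aa:collider[blocks]; Ff:fork[open]; Bb:collider[blocks]; Ee:chain[blocks] ⇒ blocked
  3. Kk → Aa ← Ff → Ee ← Gg — Aa:collider[blocks]; Ff:fork[open]; Ee:collider[open] ⇒ blocked
  4. Kk → Aa ← Ee ← Gg — Aa:collider[blocks]; Ee:chain[blocks] ⇒ blocked
Since every path is blocked, d-separation holds.

Yes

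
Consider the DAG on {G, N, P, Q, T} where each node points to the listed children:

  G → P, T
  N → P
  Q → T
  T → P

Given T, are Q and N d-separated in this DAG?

Yes

We examine all 2 paths between Q and N:
  1. Q → T → P ← N — T:chain[blocks]; P:collider[blocks] ⇒ blocked
  2. Q → T ← G → P ← N — T:collider[open]; G:fork[open]; P:collider[blocks] ⇒ blocked
Every path is blocked, so Q and N are d-separated given {T}.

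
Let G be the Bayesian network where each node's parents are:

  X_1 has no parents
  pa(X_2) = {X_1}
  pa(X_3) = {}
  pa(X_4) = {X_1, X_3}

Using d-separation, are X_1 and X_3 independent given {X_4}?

No — X_1 and X_3 are not d-separated given {X_4}.

There is one path between X_1 and X_3:
Path 1: X_1 → X_4 ← X_3
  X_4 is a collider and X_4 is conditioned on, which opens it — no node blocks this path, so it is active.
Because an active path exists, X_1 and X_3 are not d-separated.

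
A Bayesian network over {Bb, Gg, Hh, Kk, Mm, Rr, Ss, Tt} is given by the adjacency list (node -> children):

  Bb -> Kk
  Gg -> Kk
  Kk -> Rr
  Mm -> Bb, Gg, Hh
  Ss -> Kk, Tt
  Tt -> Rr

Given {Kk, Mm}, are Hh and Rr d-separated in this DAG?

We examine all 4 paths between Hh and Rr:
Path 1: Hh ← Mm → Bb → Kk ← Ss → Tt → Rr
  Mm is a fork here and Mm is conditioned on, so the path is blocked at Mm.
Path 2: Hh ← Mm → Bb → Kk → Rr
  Mm is a fork here and Mm is conditioned on, so the path is blocked at Mm.
Path 3: Hh ← Mm → Gg → Kk ← Ss → Tt → Rr
  Mm is a fork here and Mm is conditioned on, so the path is blocked at Mm.
Path 4: Hh ← Mm → Gg → Kk → Rr
  Mm is a fork here and Mm is conditioned on, so the path is blocked at Mm.
Every path is blocked, so Hh and Rr are d-separated given {Kk, Mm}.

Yes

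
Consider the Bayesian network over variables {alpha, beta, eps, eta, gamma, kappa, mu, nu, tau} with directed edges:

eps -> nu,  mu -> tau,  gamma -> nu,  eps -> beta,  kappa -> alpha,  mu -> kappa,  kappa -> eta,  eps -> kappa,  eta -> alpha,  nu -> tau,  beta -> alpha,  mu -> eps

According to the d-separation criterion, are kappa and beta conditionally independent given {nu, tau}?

We examine all 5 paths between kappa and beta:
  1. kappa ← eps → beta — eps:fork[open] ⇒ active
  2. kappa ← mu → tau ← nu ← eps → beta — mu:fork[open]; tau:collider[open]; nu:chain[blocks]; eps:fork[open] ⇒ blocked
  3. kappa ← mu → eps → beta — mu:fork[open]; eps:chain[open] ⇒ active
  4. kappa → alpha ← beta — alpha:collider[blocks] ⇒ blocked
  5. kappa → eta → alpha ← beta — eta:chain[open]; alpha:collider[blocks] ⇒ blocked
Since the path kappa ← eps → beta is active, kappa and beta are not d-separated given {nu, tau}.

No — kappa and beta are not d-separated given {nu, tau}.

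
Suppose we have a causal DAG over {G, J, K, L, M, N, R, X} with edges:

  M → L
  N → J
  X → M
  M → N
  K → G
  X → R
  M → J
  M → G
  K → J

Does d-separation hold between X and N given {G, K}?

No

There are 3 undirected paths between X and N; checking each against the conditioning set {G, K}:
Path 1: X → M → G ← K → J ← N
  K is a fork here and K is conditioned on, so the path is blocked at K.
Path 2: X → M → N
  M is a chain and M is not conditioned on — no node blocks this path, so it is active.
Path 3: X → M → J ← N
  J is a collider here and neither J nor any of its descendants is conditioned on, so the collider stays closed — the path is blocked at J.
Since the path X → M → N is active, X and N are not d-separated given {G, K}.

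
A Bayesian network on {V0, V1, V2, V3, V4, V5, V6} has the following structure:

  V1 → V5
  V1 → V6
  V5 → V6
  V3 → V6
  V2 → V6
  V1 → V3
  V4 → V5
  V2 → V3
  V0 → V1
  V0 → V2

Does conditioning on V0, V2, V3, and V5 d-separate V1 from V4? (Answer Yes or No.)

There are 6 undirected paths between V1 and V4; checking each against the conditioning set {V0, V2, V3, V5}:
  1. V1 → V3 ← V2 → V6 ← V5 ← V4 — V3:collider[open]; V2:fork[blocks]; V6:collider[blocks]; V5:chain[blocks] ⇒ blocked
  2. V1 → V3 → V6 ← V5 ← V4 — V3:chain[blocks]; V6:collider[blocks]; V5:chain[blocks] ⇒ blocked
  3. V1 → V5 ← V4 — V5:collider[open] ⇒ active
  4. V1 ← V0 → V2 → V3 → V6 ← V5 ← V4 — V0:fork[blocks]; V2:chain[blocks]; V3:chain[blocks]; V6:collider[blocks]; V5:chain[blocks] ⇒ blocked
  5. V1 ← V0 → V2 → V6 ← V5 ← V4 — V0:fork[blocks]; V2:chain[blocks]; V6:collider[blocks]; V5:chain[blocks] ⇒ blocked
  6. V1 → V6 ← V5 ← V4 — V6:collider[blocks]; V5:chain[blocks] ⇒ blocked
At least one path is unblocked, so d-separation fails.

No — V1 and V4 are not d-separated given {V0, V2, V3, V5}.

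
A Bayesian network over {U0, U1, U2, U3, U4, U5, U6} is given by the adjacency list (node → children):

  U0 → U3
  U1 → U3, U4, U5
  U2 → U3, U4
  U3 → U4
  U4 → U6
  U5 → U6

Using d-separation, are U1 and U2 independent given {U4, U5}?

There are 6 undirected paths between U1 and U2; checking each against the conditioning set {U4, U5}:
Path 1: U1 → U5 → U6 ← U4 ← U2
  U5 is a chain here and U5 is conditioned on, so the path is blocked at U5.
Path 2: U1 → U5 → U6 ← U4 ← U3 ← U2
  U5 is a chain here and U5 is conditioned on, so the path is blocked at U5.
Path 3: U1 → U4 ← U2
  U4 is a collider and U4 is conditioned on, which opens it — no node blocks this path, so it is active.
Path 4: U1 → U4 ← U3 ← U2
  U4 is a collider and U4 is conditioned on, which opens it; U3 is a chain and U3 is not conditioned on — no node blocks this path, so it is active.
Path 5: U1 → U3 ← U2
  U3 is a collider and its descendant U4 is conditioned on, which opens it — no node blocks this path, so it is active.
Path 6: U1 → U3 → U4 ← U2
  U3 is a chain and U3 is not conditioned on; U4 is a collider and U4 is conditioned on, which opens it — no node blocks this path, so it is active.
At least one path is unblocked, so d-separation fails.

No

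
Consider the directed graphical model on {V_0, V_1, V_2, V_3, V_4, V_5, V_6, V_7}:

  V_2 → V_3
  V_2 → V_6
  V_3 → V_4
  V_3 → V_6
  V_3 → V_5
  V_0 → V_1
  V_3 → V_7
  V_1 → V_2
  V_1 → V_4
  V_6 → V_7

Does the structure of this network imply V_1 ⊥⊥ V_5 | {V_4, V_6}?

No

4 paths connect V_1 and V_5; each must be blocked for d-separation to hold:
  1. V_1 → V_4 ← V_3 → V_5 — V_4:collider[open]; V_3:fork[open] ⇒ active
  2. V_1 → V_2 → V_3 → V_5 — V_2:chain[open]; V_3:chain[open] ⇒ active
  3. V_1 → V_2 → V_6 → V_7 ← V_3 → V_5 — V_2:chain[open]; V_6:chain[blocks]; V_7:collider[blocks]; V_3:fork[open] ⇒ blocked
  4. V_1 → V_2 → V_6 ← V_3 → V_5 — V_2:chain[open]; V_6:collider[open]; V_3:fork[open] ⇒ active
At least one path is unblocked, so d-separation fails.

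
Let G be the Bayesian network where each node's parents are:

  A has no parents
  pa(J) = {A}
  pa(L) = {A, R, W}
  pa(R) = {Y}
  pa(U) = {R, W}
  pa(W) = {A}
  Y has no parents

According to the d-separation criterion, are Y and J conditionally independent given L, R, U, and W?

Enumerating the 4 paths from Y to J and testing each for blocking by {L, R, U, W}:
Path 1: Y → R → L ← W ← A → J
  R is a chain here and R is conditioned on, so the path is blocked at R.
Path 2: Y → R → L ← A → J
  R is a chain here and R is conditioned on, so the path is blocked at R.
Path 3: Y → R → U ← W → L ← A → J
  R is a chain here and R is conditioned on, so the path is blocked at R.
Path 4: Y → R → U ← W ← A → J
  R is a chain here and R is conditioned on, so the path is blocked at R.
Since every path is blocked, d-separation holds.

Yes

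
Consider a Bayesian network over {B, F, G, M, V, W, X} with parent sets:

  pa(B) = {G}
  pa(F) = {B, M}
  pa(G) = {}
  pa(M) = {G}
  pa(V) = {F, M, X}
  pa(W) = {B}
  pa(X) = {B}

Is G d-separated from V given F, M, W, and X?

We examine all 6 paths between G and V:
Path 1: G → B → X → V
  X is a chain here and X is conditioned on, so the path is blocked at X.
Path 2: G → B → F ← M → V
  M is a fork here and M is conditioned on, so the path is blocked at M.
Path 3: G → B → F → V
  F is a chain here and F is conditioned on, so the path is blocked at F.
Path 4: G → M → V
  M is a chain here and M is conditioned on, so the path is blocked at M.
Path 5: G → M → F ← B → X → V
  M is a chain here and M is conditioned on, so the path is blocked at M.
Path 6: G → M → F → V
  M is a chain here and M is conditioned on, so the path is blocked at M.
Since every path is blocked, d-separation holds.

Yes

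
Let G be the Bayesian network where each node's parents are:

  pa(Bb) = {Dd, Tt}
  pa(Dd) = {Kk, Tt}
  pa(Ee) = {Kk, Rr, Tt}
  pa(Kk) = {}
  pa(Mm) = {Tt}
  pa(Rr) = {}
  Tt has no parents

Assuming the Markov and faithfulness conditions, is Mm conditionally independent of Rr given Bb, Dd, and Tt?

Enumerating the 3 paths from Mm to Rr and testing each for blocking by {Bb, Dd, Tt}:
Path 1: Mm ← Tt → Dd ← Kk → Ee ← Rr
  Tt is a fork here and Tt is conditioned on, so the path is blocked at Tt.
Path 2: Mm ← Tt → Bb ← Dd ← Kk → Ee ← Rr
  Tt is a fork here and Tt is conditioned on, so the path is blocked at Tt.
Path 3: Mm ← Tt → Ee ← Rr
  Tt is a fork here and Tt is conditioned on, so the path is blocked at Tt.
Since every path is blocked, d-separation holds.

Yes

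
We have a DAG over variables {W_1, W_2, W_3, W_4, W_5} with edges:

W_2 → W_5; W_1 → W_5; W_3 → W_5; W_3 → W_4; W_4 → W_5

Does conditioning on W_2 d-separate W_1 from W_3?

Yes — W_1 and W_3 are d-separated given {W_2}.

There are 2 undirected paths between W_1 and W_3; checking each against the conditioning set {W_2}:
Path 1: W_1 → W_5 ← W_3
  W_5 is a collider here and neither W_5 nor any of its descendants is conditioned on, so the collider stays closed — the path is blocked at W_5.
Path 2: W_1 → W_5 ← W_4 ← W_3
  W_5 is a collider here and neither W_5 nor any of its descendants is conditioned on, so the collider stays closed — the path is blocked at W_5.
All paths are blocked; W_1 ⊥ W_3 | {W_2} holds.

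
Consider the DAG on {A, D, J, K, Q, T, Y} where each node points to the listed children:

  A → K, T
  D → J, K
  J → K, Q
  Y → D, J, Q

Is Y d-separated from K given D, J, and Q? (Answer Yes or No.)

6 paths connect Y and K; each must be blocked for d-separation to hold:
Path 1: Y → Q ← J ← D → K
  J is a chain here and J is conditioned on, so the path is blocked at J.
Path 2: Y → Q ← J → K
  J is a fork here and J is conditioned on, so the path is blocked at J.
Path 3: Y → J ← D → K
  D is a fork here and D is conditioned on, so the path is blocked at D.
Path 4: Y → J → K
  J is a chain here and J is conditioned on, so the path is blocked at J.
Path 5: Y → D → J → K
  D is a chain here and D is conditioned on, so the path is blocked at D.
Path 6: Y → D → K
  D is a chain here and D is conditioned on, so the path is blocked at D.
Every path is blocked, so Y and K are d-separated given {D, J, Q}.

Yes — Y and K are d-separated given {D, J, Q}.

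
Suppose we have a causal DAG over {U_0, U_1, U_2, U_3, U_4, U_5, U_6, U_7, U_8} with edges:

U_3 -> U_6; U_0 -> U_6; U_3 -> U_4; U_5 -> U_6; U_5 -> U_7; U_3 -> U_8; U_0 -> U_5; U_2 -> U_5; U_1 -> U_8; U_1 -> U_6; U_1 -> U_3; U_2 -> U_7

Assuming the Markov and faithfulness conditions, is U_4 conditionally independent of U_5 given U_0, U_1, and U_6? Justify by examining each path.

No

Enumerating the 6 paths from U_4 to U_5 and testing each for blocking by {U_0, U_1, U_6}:
Path 1: U_4 ← U_3 → U_8 ← U_1 → U_6 ← U_5
  U_8 is a collider here and neither U_8 nor any of its descendants is conditioned on, so the collider stays closed — the path is blocked at U_8.
Path 2: U_4 ← U_3 → U_8 ← U_1 → U_6 ← U_0 → U_5
  U_8 is a collider here and neither U_8 nor any of its descendants is conditioned on, so the collider stays closed — the path is blocked at U_8.
Path 3: U_4 ← U_3 ← U_1 → U_6 ← U_5
  U_1 is a fork here and U_1 is conditioned on, so the path is blocked at U_1.
Path 4: U_4 ← U_3 ← U_1 → U_6 ← U_0 → U_5
  U_1 is a fork here and U_1 is conditioned on, so the path is blocked at U_1.
Path 5: U_4 ← U_3 → U_6 ← U_5
  U_3 is a fork and U_3 is not conditioned on; U_6 is a collider and U_6 is conditioned on, which opens it — no node blocks this path, so it is active.
Path 6: U_4 ← U_3 → U_6 ← U_0 → U_5
  U_0 is a fork here and U_0 is conditioned on, so the path is blocked at U_0.
At least one path is unblocked, so d-separation fails.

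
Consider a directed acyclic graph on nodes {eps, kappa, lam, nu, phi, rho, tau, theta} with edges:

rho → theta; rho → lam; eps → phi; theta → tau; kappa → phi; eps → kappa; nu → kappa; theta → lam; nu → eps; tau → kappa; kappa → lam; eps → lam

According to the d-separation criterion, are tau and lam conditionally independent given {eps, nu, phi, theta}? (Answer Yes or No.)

6 paths connect tau and lam; each must be blocked for d-separation to hold:
  1. tau ← theta ← rho → lam — theta:chain[blocks]; rho:fork[open] ⇒ blocked
  2. tau ← theta → lam — theta:fork[blocks] ⇒ blocked
  3. tau → kappa ← eps → lam — kappa:collider[open]; eps:fork[blocks] ⇒ blocked
  4. tau → kappa → phi ← eps → lam — kappa:chain[open]; phi:collider[open]; eps:fork[blocks] ⇒ blocked
  5. tau → kappa ← nu → eps → lam — kappa:collider[open]; nu:fork[blocks]; eps:chain[blocks] ⇒ blocked
  6. tau → kappa → lam — kappa:chain[open] ⇒ active
Since the path tau → kappa → lam is active, tau and lam are not d-separated given {eps, nu, phi, theta}.

No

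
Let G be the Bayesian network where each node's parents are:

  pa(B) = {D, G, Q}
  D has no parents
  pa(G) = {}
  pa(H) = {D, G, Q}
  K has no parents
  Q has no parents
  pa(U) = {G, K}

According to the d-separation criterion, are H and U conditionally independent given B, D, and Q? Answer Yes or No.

No

We examine all 3 paths between H and U:
  1. H ← Q → B ← G → U — Q:fork[blocks]; B:collider[open]; G:fork[open] ⇒ blocked
  2. H ← D → B ← G → U — D:fork[blocks]; B:collider[open]; G:fork[open] ⇒ blocked
  3. H ← G → U — G:fork[open] ⇒ active
Because an active path exists, H and U are not d-separated.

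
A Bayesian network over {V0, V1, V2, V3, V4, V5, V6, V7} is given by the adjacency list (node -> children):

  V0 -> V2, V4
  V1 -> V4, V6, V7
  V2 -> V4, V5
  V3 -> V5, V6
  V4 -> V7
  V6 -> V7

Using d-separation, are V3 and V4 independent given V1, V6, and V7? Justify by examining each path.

Yes

6 paths connect V3 and V4; each must be blocked for d-separation to hold:
Path 1: V3 → V6 ← V1 → V4
  V1 is a fork here and V1 is conditioned on, so the path is blocked at V1.
Path 2: V3 → V6 ← V1 → V7 ← V4
  V1 is a fork here and V1 is conditioned on, so the path is blocked at V1.
Path 3: V3 → V6 → V7 ← V1 → V4
  V6 is a chain here and V6 is conditioned on, so the path is blocked at V6.
Path 4: V3 → V6 → V7 ← V4
  V6 is a chain here and V6 is conditioned on, so the path is blocked at V6.
Path 5: V3 → V5 ← V2 → V4
  V5 is a collider here and neither V5 nor any of its descendants is conditioned on, so the collider stays closed — the path is blocked at V5.
Path 6: V3 → V5 ← V2 ← V0 → V4
  V5 is a collider here and neither V5 nor any of its descendants is conditioned on, so the collider stays closed — the path is blocked at V5.
Every path is blocked, so V3 and V4 are d-separated given {V1, V6, V7}.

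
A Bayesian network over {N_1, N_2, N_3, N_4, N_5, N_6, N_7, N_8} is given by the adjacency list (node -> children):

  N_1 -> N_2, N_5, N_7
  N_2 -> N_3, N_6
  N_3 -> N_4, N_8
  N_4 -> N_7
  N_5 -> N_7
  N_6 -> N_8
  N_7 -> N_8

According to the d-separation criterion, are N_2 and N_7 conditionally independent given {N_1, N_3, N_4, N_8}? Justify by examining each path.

No

We examine all 6 paths between N_2 and N_7:
  1. N_2 ← N_1 → N_7 — N_1:fork[blocks] ⇒ blocked
  2. N_2 ← N_1 → N_5 → N_7 — N_1:fork[blocks]; N_5:chain[open] ⇒ blocked
  3. N_2 → N_6 → N_8 ← N_7 — N_6:chain[open]; N_8:collider[open] ⇒ active
  4. N_2 → N_6 → N_8 ← N_3 → N_4 → N_7 — N_6:chain[open]; N_8:collider[open]; N_3:fork[blocks]; N_4:chain[blocks] ⇒ blocked
  5. N_2 → N_3 → N_8 ← N_7 — N_3:chain[blocks]; N_8:collider[open] ⇒ blocked
  6. N_2 → N_3 → N_4 → N_7 — N_3:chain[blocks]; N_4:chain[blocks] ⇒ blocked
At least one path is unblocked, so d-separation fails.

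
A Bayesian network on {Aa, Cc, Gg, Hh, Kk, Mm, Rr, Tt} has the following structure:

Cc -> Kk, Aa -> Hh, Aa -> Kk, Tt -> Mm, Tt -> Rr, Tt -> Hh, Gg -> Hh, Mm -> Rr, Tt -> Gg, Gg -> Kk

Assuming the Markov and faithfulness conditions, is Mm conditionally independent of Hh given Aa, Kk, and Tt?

Enumerating the 6 paths from Mm to Hh and testing each for blocking by {Aa, Kk, Tt}:
Path 1: Mm → Rr ← Tt → Gg → Kk ← Aa → Hh
  Rr is a collider here and neither Rr nor any of its descendants is conditioned on, so the collider stays closed — the path is blocked at Rr.
Path 2: Mm → Rr ← Tt → Gg → Hh
  Rr is a collider here and neither Rr nor any of its descendants is conditioned on, so the collider stays closed — the path is blocked at Rr.
Path 3: Mm → Rr ← Tt → Hh
  Rr is a collider here and neither Rr nor any of its descendants is conditioned on, so the collider stays closed — the path is blocked at Rr.
Path 4: Mm ← Tt → Gg → Kk ← Aa → Hh
  Tt is a fork here and Tt is conditioned on, so the path is blocked at Tt.
Path 5: Mm ← Tt → Gg → Hh
  Tt is a fork here and Tt is conditioned on, so the path is blocked at Tt.
Path 6: Mm ← Tt → Hh
  Tt is a fork here and Tt is conditioned on, so the path is blocked at Tt.
Since every path is blocked, d-separation holds.

Yes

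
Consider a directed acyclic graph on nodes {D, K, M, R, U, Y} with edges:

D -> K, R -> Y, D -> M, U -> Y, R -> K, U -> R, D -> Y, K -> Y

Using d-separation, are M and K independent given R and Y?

There are 4 undirected paths between M and K; checking each against the conditioning set {R, Y}:
  1. M ← D → Y ← R → K — D:fork[open]; Y:collider[open]; R:fork[blocks] ⇒ blocked
  2. M ← D → Y ← U → R → K — D:fork[open]; Y:collider[open]; U:fork[open]; R:chain[blocks] ⇒ blocked
  3. M ← D → Y ← K — D:fork[open]; Y:collider[open] ⇒ active
  4. M ← D → K — D:fork[open] ⇒ active
At least one path is unblocked, so d-separation fails.

No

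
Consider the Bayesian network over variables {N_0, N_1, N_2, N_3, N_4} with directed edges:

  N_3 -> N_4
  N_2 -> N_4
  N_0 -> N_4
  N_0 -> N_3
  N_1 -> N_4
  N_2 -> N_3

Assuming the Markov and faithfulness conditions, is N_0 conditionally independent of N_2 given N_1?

There are 4 undirected paths between N_0 and N_2; checking each against the conditioning set {N_1}:
Path 1: N_0 → N_3 → N_4 ← N_2
  N_4 is a collider here and neither N_4 nor any of its descendants is conditioned on, so the collider stays closed — the path is blocked at N_4.
Path 2: N_0 → N_3 ← N_2
  N_3 is a collider here and neither N_3 nor any of its descendants is conditioned on, so the collider stays closed — the path is blocked at N_3.
Path 3: N_0 → N_4 ← N_3 ← N_2
  N_4 is a collider here and neither N_4 nor any of its descendants is conditioned on, so the collider stays closed — the path is blocked at N_4.
Path 4: N_0 → N_4 ← N_2
  N_4 is a collider here and neither N_4 nor any of its descendants is conditioned on, so the collider stays closed — the path is blocked at N_4.
All paths are blocked; N_0 ⊥ N_2 | {N_1} holds.

Yes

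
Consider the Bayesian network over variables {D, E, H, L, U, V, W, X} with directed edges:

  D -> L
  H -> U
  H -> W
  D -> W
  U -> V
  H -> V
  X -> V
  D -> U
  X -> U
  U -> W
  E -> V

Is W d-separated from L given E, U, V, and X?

There are 5 undirected paths between W and L; checking each against the conditioning set {E, U, V, X}:
Path 1: W ← D → L
  D is a fork and D is not conditioned on — no node blocks this path, so it is active.
Path 2: W ← U ← D → L
  U is a chain here and U is conditioned on, so the path is blocked at U.
Path 3: W ← H → U ← D → L
  H is a fork and H is not conditioned on; U is a collider and U is conditioned on, which opens it; D is a fork and D is not conditioned on — no node blocks this path, so it is active.
Path 4: W ← H → V ← U ← D → L
  U is a chain here and U is conditioned on, so the path is blocked at U.
Path 5: W ← H → V ← X → U ← D → L
  X is a fork here and X is conditioned on, so the path is blocked at X.
Since the path W ← D → L is active, W and L are not d-separated given {E, U, V, X}.

No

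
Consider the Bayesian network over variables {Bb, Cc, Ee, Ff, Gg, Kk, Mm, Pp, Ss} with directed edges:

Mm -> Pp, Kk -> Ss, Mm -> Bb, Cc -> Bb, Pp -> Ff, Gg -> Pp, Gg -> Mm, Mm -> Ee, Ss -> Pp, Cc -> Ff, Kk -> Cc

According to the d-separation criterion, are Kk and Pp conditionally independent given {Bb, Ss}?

No

There are 4 undirected paths between Kk and Pp; checking each against the conditioning set {Bb, Ss}:
Path 1: Kk → Ss → Pp
  Ss is a chain here and Ss is conditioned on, so the path is blocked at Ss.
Path 2: Kk → Cc → Bb ← Mm → Pp
  Cc is a chain and Cc is not conditioned on; Bb is a collider and Bb is conditioned on, which opens it; Mm is a fork and Mm is not conditioned on — no node blocks this path, so it is active.
Path 3: Kk → Cc → Bb ← Mm ← Gg → Pp
  Cc is a chain and Cc is not conditioned on; Bb is a collider and Bb is conditioned on, which opens it; Mm is a chain and Mm is not conditioned on; Gg is a fork and Gg is not conditioned on — no node blocks this path, so it is active.
Path 4: Kk → Cc → Ff ← Pp
  Ff is a collider here and neither Ff nor any of its descendants is conditioned on, so the collider stays closed — the path is blocked at Ff.
At least one path is unblocked, so d-separation fails.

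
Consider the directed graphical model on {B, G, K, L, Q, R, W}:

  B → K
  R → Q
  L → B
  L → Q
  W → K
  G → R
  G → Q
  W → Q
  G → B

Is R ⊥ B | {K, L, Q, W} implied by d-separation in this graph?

No

Enumerating the 6 paths from R to B and testing each for blocking by {K, L, Q, W}:
  1. R → Q ← W → K ← B — Q:collider[open]; W:fork[blocks]; K:collider[open] ⇒ blocked
  2. R → Q ← G → B — Q:collider[open]; G:fork[open] ⇒ active
  3. R → Q ← L → B — Q:collider[open]; L:fork[blocks] ⇒ blocked
  4. R ← G → B — G:fork[open] ⇒ active
  5. R ← G → Q ← W → K ← B — G:fork[open]; Q:collider[open]; W:fork[blocks]; K:collider[open] ⇒ blocked
  6. R ← G → Q ← L → B — G:fork[open]; Q:collider[open]; L:fork[blocks] ⇒ blocked
Since the path R → Q ← G → B is active, R and B are not d-separated given {K, L, Q, W}.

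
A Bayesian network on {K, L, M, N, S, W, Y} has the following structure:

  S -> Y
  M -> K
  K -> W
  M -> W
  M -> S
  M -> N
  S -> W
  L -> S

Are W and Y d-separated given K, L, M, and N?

No

Enumerating the 3 paths from W to Y and testing each for blocking by {K, L, M, N}:
Path 1: W ← K ← M → S → Y
  K is a chain here and K is conditioned on, so the path is blocked at K.
Path 2: W ← S → Y
  S is a fork and S is not conditioned on — no node blocks this path, so it is active.
Path 3: W ← M → S → Y
  M is a fork here and M is conditioned on, so the path is blocked at M.
At least one path is unblocked, so d-separation fails.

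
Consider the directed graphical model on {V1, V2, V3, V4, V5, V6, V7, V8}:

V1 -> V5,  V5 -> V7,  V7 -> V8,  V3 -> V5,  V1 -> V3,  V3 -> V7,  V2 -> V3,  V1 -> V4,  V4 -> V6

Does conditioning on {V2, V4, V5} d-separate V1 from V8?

Enumerating the 4 paths from V1 to V8 and testing each for blocking by {V2, V4, V5}:
  1. V1 → V3 → V7 → V8 — V3:chain[open]; V7:chain[open] ⇒ active
  2. V1 → V3 → V5 → V7 → V8 — V3:chain[open]; V5:chain[blocks]; V7:chain[open] ⇒ blocked
  3. V1 → V5 ← V3 → V7 → V8 — V5:collider[open]; V3:fork[open]; V7:chain[open] ⇒ active
  4. V1 → V5 → V7 → V8 — V5:chain[blocks]; V7:chain[open] ⇒ blocked
At least one path is unblocked, so d-separation fails.

No — V1 and V8 are not d-separated given {V2, V4, V5}.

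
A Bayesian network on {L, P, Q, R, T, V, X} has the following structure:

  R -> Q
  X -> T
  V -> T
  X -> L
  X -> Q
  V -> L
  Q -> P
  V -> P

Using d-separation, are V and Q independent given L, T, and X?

Enumerating the 3 paths from V to Q and testing each for blocking by {L, T, X}:
Path 1: V → L ← X → Q
  X is a fork here and X is conditioned on, so the path is blocked at X.
Path 2: V → T ← X → Q
  X is a fork here and X is conditioned on, so the path is blocked at X.
Path 3: V → P ← Q
  P is a collider here and neither P nor any of its descendants is conditioned on, so the collider stays closed — the path is blocked at P.
Every path is blocked, so V and Q are d-separated given {L, T, X}.

Yes — V and Q are d-separated given {L, T, X}.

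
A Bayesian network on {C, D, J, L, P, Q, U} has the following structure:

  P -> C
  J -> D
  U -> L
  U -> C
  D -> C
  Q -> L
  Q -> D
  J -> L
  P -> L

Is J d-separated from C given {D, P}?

We examine all 6 paths between J and C:
  1. J → L ← Q → D → C — L:collider[blocks]; Q:fork[open]; D:chain[blocks] ⇒ blocked
  2. J → L ← U → C — L:collider[blocks]; U:fork[open] ⇒ blocked
  3. J → L ← P → C — L:collider[blocks]; P:fork[blocks] ⇒ blocked
  4. J → D ← Q → L ← U → C — D:collider[open]; Q:fork[open]; L:collider[blocks]; U:fork[open] ⇒ blocked
  5. J → D ← Q → L ← P → C — D:collider[open]; Q:fork[open]; L:collider[blocks]; P:fork[blocks] ⇒ blocked
  6. J → D → C — D:chain[blocks] ⇒ blocked
Every path is blocked, so J and C are d-separated given {D, P}.

Yes — J and C are d-separated given {D, P}.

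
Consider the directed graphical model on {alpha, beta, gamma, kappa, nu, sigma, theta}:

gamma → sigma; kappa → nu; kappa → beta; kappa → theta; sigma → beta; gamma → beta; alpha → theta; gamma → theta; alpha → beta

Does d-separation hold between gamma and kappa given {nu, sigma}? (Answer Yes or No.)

Yes

We examine all 6 paths between gamma and kappa:
  1. gamma → theta ← kappa — theta:collider[blocks] ⇒ blocked
  2. gamma → theta ← alpha → beta ← kappa — theta:collider[blocks]; alpha:fork[open]; beta:collider[blocks] ⇒ blocked
  3. gamma → sigma → beta ← kappa — sigma:chain[blocks]; beta:collider[blocks] ⇒ blocked
  4. gamma → sigma → beta ← alpha → theta ← kappa — sigma:chain[blocks]; beta:collider[blocks]; alpha:fork[open]; theta:collider[blocks] ⇒ blocked
  5. gamma → beta ← kappa — beta:collider[blocks] ⇒ blocked
  6. gamma → beta ← alpha → theta ← kappa — beta:collider[blocks]; alpha:fork[open]; theta:collider[blocks] ⇒ blocked
All paths are blocked; gamma ⊥ kappa | {nu, sigma} holds.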